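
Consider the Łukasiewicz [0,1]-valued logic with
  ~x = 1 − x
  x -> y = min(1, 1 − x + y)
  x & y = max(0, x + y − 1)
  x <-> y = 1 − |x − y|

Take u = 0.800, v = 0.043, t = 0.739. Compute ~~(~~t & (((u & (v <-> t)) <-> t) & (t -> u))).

~t = 1 − 0.739 = 0.261
~~t = 1 − 0.261 = 0.739
v <-> t = 1 − |0.043 − 0.739| = 1 − 0.696 = 0.304
u & (v <-> t) = max(0, 0.800 + 0.304 − 1) = max(0, 0.104) = 0.104
(u & (v <-> t)) <-> t = 1 − |0.104 − 0.739| = 1 − 0.635 = 0.365
t -> u = min(1, 1 − 0.739 + 0.800) = min(1, 1.061) = 1.000
((u & (v <-> t)) <-> t) & (t -> u) = max(0, 0.365 + 1.000 − 1) = max(0, 0.365) = 0.365
~~t & (((u & (v <-> t)) <-> t) & (t -> u)) = max(0, 0.739 + 0.365 − 1) = max(0, 0.104) = 0.104
~(~~t & (((u & (v <-> t)) <-> t) & (t -> u))) = 1 − 0.104 = 0.896
~~(~~t & (((u & (v <-> t)) <-> t) & (t -> u))) = 1 − 0.896 = 0.104

0.104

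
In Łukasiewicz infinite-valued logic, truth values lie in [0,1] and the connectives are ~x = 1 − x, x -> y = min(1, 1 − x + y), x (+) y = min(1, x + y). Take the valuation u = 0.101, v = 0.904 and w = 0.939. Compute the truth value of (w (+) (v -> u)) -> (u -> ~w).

v -> u = min(1, 1 − 0.904 + 0.101) = min(1, 0.197) = 0.197
w (+) (v -> u) = min(1, 0.939 + 0.197) = min(1, 1.136) = 1.000
~w = 1 − 0.939 = 0.061
u -> ~w = min(1, 1 − 0.101 + 0.061) = min(1, 0.960) = 0.960
(w (+) (v -> u)) -> (u -> ~w) = min(1, 1 − 1.000 + 0.960) = min(1, 0.960) = 0.960

0.960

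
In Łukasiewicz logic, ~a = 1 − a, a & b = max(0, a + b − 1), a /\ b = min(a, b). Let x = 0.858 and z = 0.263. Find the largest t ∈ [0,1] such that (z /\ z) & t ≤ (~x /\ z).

z /\ z = min(0.263, 0.263) = 0.263
So the left factor is z /\ z = 0.263.
~x = 1 − 0.858 = 0.142
~x /\ z = min(0.142, 0.263) = 0.142
So the right-hand bound is ~x /\ z = 0.142.
The residuum of the Łukasiewicz t-norm gives the supremum: min(1, 1 − 0.263 + 0.142).
1 − 0.263 + 0.142 = 0.879, so t = min(1, 0.879) = 0.879.
Check: 0.263 & 0.879 = max(0, 0.142) = 0.142 ≤ 0.142.

0.879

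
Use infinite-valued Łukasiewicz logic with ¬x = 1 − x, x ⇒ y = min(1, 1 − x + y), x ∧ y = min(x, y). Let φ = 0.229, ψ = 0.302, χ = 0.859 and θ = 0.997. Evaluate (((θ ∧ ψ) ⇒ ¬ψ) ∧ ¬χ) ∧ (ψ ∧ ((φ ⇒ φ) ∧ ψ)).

0.141

θ ∧ ψ = min(0.997, 0.302) = 0.302
¬ψ = 1 − 0.302 = 0.698
(θ ∧ ψ) ⇒ ¬ψ = min(1, 1 − 0.302 + 0.698) = min(1, 1.396) = 1.000
¬χ = 1 − 0.859 = 0.141
((θ ∧ ψ) ⇒ ¬ψ) ∧ ¬χ = min(1.000, 0.141) = 0.141
φ ⇒ φ = min(1, 1 − 0.229 + 0.229) = min(1, 1.000) = 1.000
(φ ⇒ φ) ∧ ψ = min(1.000, 0.302) = 0.302
ψ ∧ ((φ ⇒ φ) ∧ ψ) = min(0.302, 0.302) = 0.302
(((θ ∧ ψ) ⇒ ¬ψ) ∧ ¬χ) ∧ (ψ ∧ ((φ ⇒ φ) ∧ ψ)) = min(0.141, 0.302) = 0.141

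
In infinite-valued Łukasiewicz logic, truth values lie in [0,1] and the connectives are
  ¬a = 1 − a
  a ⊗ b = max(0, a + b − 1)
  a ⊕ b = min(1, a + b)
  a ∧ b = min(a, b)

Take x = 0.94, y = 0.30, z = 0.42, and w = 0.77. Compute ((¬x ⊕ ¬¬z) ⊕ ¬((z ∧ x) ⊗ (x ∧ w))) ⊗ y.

0.30

¬x = 1 − 0.94 = 0.06
¬z = 1 − 0.42 = 0.58
¬¬z = 1 − 0.58 = 0.42
¬x ⊕ ¬¬z = min(1, 0.06 + 0.42) = min(1, 0.48) = 0.48
z ∧ x = min(0.42, 0.94) = 0.42
x ∧ w = min(0.94, 0.77) = 0.77
(z ∧ x) ⊗ (x ∧ w) = max(0, 0.42 + 0.77 − 1) = max(0, 0.19) = 0.19
¬((z ∧ x) ⊗ (x ∧ w)) = 1 − 0.19 = 0.81
(¬x ⊕ ¬¬z) ⊕ ¬((z ∧ x) ⊗ (x ∧ w)) = min(1, 0.48 + 0.81) = min(1, 1.29) = 1.00
((¬x ⊕ ¬¬z) ⊕ ¬((z ∧ x) ⊗ (x ∧ w))) ⊗ y = max(0, 1.00 + 0.30 − 1) = max(0, 0.30) = 0.30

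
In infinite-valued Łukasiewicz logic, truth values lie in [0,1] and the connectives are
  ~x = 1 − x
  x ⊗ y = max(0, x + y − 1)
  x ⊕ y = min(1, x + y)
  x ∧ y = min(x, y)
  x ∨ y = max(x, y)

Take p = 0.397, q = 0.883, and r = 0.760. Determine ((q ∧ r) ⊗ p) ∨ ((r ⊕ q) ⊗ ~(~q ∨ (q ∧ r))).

0.240

q ∧ r = min(0.883, 0.760) = 0.760
(q ∧ r) ⊗ p = max(0, 0.760 + 0.397 − 1) = max(0, 0.157) = 0.157
r ⊕ q = min(1, 0.760 + 0.883) = min(1, 1.643) = 1.000
~q = 1 − 0.883 = 0.117
~q ∨ (q ∧ r) = max(0.117, 0.760) = 0.760
~(~q ∨ (q ∧ r)) = 1 − 0.760 = 0.240
(r ⊕ q) ⊗ ~(~q ∨ (q ∧ r)) = max(0, 1.000 + 0.240 − 1) = max(0, 0.240) = 0.240
((q ∧ r) ⊗ p) ∨ ((r ⊕ q) ⊗ ~(~q ∨ (q ∧ r))) = max(0.157, 0.240) = 0.240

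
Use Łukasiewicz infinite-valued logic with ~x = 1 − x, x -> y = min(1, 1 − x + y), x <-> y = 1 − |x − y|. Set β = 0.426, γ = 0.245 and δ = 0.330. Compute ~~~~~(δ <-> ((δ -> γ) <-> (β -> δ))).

0.659

δ -> γ = min(1, 1 − 0.330 + 0.245) = min(1, 0.915) = 0.915
β -> δ = min(1, 1 − 0.426 + 0.330) = min(1, 0.904) = 0.904
(δ -> γ) <-> (β -> δ) = 1 − |0.915 − 0.904| = 1 − 0.011 = 0.989
δ <-> ((δ -> γ) <-> (β -> δ)) = 1 − |0.330 − 0.989| = 1 − 0.659 = 0.341
~(δ <-> ((δ -> γ) <-> (β -> δ))) = 1 − 0.341 = 0.659
~~(δ <-> ((δ -> γ) <-> (β -> δ))) = 1 − 0.659 = 0.341
~~~(δ <-> ((δ -> γ) <-> (β -> δ))) = 1 − 0.341 = 0.659
~~~~(δ <-> ((δ -> γ) <-> (β -> δ))) = 1 − 0.659 = 0.341
~~~~~(δ <-> ((δ -> γ) <-> (β -> δ))) = 1 − 0.341 = 0.659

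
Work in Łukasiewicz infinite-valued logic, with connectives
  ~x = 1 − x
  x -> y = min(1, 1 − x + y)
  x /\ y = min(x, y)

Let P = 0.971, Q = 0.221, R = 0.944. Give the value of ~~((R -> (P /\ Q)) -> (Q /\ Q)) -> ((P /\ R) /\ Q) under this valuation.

0.277

P /\ Q = min(0.971, 0.221) = 0.221
R -> (P /\ Q) = min(1, 1 − 0.944 + 0.221) = min(1, 0.277) = 0.277
Q /\ Q = min(0.221, 0.221) = 0.221
(R -> (P /\ Q)) -> (Q /\ Q) = min(1, 1 − 0.277 + 0.221) = min(1, 0.944) = 0.944
~((R -> (P /\ Q)) -> (Q /\ Q)) = 1 − 0.944 = 0.056
~~((R -> (P /\ Q)) -> (Q /\ Q)) = 1 − 0.056 = 0.944
P /\ R = min(0.971, 0.944) = 0.944
(P /\ R) /\ Q = min(0.944, 0.221) = 0.221
~~((R -> (P /\ Q)) -> (Q /\ Q)) -> ((P /\ R) /\ Q) = min(1, 1 − 0.944 + 0.221) = min(1, 0.277) = 0.277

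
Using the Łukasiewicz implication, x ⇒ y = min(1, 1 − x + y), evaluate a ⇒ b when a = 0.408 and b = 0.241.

a ⇒ b = min(1, 1 − 0.408 + 0.241) = min(1, 0.833) = 0.833
For comparison, the Gödel implication (1 if x ≤ y else y) would give 0.241.

0.833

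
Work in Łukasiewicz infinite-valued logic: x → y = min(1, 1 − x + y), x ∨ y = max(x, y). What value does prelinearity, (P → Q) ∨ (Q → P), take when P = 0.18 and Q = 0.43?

1.00

P → Q = min(1, 1 − 0.18 + 0.43) = min(1, 1.25) = 1.00
Q → P = min(1, 1 − 0.43 + 0.18) = min(1, 0.75) = 0.75
(P → Q) ∨ (Q → P) = max(1.00, 0.75) = 1.00
(As expected: a Ł∞-tautology — holds in every MV-chain.)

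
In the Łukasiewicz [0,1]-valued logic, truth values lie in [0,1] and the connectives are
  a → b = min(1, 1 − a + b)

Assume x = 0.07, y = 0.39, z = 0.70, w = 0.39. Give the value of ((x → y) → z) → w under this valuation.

x → y = min(1, 1 − 0.07 + 0.39) = min(1, 1.32) = 1.00
(x → y) → z = min(1, 1 − 1.00 + 0.70) = min(1, 0.70) = 0.70
((x → y) → z) → w = min(1, 1 − 0.70 + 0.39) = min(1, 0.69) = 0.69

0.69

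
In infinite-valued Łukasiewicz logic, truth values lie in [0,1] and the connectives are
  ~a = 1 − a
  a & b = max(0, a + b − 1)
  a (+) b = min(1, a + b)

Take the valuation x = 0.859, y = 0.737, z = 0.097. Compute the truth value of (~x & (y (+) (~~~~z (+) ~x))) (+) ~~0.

~x = 1 − 0.859 = 0.141
~z = 1 − 0.097 = 0.903
~~z = 1 − 0.903 = 0.097
~~~z = 1 − 0.097 = 0.903
~~~~z = 1 − 0.903 = 0.097
~~~~z (+) ~x = min(1, 0.097 + 0.141) = min(1, 0.238) = 0.238
y (+) (~~~~z (+) ~x) = min(1, 0.737 + 0.238) = min(1, 0.975) = 0.975
~x & (y (+) (~~~~z (+) ~x)) = max(0, 0.141 + 0.975 − 1) = max(0, 0.116) = 0.116
~0 = 1 − 0.000 = 1.000
~~0 = 1 − 1.000 = 0.000
(~x & (y (+) (~~~~z (+) ~x))) (+) ~~0 = min(1, 0.116 + 0.000) = min(1, 0.116) = 0.116

0.116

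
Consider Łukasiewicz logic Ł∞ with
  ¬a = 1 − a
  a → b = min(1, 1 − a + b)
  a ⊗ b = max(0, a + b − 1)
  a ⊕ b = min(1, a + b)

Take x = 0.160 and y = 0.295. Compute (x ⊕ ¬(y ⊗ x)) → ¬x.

0.840

y ⊗ x = max(0, 0.295 + 0.160 − 1) = max(0, -0.545) = 0.000
¬(y ⊗ x) = 1 − 0.000 = 1.000
x ⊕ ¬(y ⊗ x) = min(1, 0.160 + 1.000) = min(1, 1.160) = 1.000
¬x = 1 − 0.160 = 0.840
(x ⊕ ¬(y ⊗ x)) → ¬x = min(1, 1 − 1.000 + 0.840) = min(1, 0.840) = 0.840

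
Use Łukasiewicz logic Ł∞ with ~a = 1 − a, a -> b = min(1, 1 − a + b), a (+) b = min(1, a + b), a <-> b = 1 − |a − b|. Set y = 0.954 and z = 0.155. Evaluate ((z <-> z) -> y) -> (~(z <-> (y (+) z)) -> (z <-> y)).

0.402

z <-> z = 1 − |0.155 − 0.155| = 1 − 0.000 = 1.000
(z <-> z) -> y = min(1, 1 − 1.000 + 0.954) = min(1, 0.954) = 0.954
y (+) z = min(1, 0.954 + 0.155) = min(1, 1.109) = 1.000
z <-> (y (+) z) = 1 − |0.155 − 1.000| = 1 − 0.845 = 0.155
~(z <-> (y (+) z)) = 1 − 0.155 = 0.845
z <-> y = 1 − |0.155 − 0.954| = 1 − 0.799 = 0.201
~(z <-> (y (+) z)) -> (z <-> y) = min(1, 1 − 0.845 + 0.201) = min(1, 0.356) = 0.356
((z <-> z) -> y) -> (~(z <-> (y (+) z)) -> (z <-> y)) = min(1, 1 − 0.954 + 0.356) = min(1, 0.402) = 0.402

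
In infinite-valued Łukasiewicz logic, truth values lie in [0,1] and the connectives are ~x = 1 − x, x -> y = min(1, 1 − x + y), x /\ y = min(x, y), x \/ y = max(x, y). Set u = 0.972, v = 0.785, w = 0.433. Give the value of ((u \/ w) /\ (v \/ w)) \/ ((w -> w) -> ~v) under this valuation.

0.785

u \/ w = max(0.972, 0.433) = 0.972
v \/ w = max(0.785, 0.433) = 0.785
(u \/ w) /\ (v \/ w) = min(0.972, 0.785) = 0.785
w -> w = min(1, 1 − 0.433 + 0.433) = min(1, 1.000) = 1.000
~v = 1 − 0.785 = 0.215
(w -> w) -> ~v = min(1, 1 − 1.000 + 0.215) = min(1, 0.215) = 0.215
((u \/ w) /\ (v \/ w)) \/ ((w -> w) -> ~v) = max(0.785, 0.215) = 0.785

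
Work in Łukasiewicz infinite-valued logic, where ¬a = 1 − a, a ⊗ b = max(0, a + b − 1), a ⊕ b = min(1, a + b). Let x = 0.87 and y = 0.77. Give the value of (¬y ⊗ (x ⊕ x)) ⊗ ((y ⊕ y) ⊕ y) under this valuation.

0.23

¬y = 1 − 0.77 = 0.23
x ⊕ x = min(1, 0.87 + 0.87) = min(1, 1.74) = 1.00
¬y ⊗ (x ⊕ x) = max(0, 0.23 + 1.00 − 1) = max(0, 0.23) = 0.23
y ⊕ y = min(1, 0.77 + 0.77) = min(1, 1.54) = 1.00
(y ⊕ y) ⊕ y = min(1, 1.00 + 0.77) = min(1, 1.77) = 1.00
(¬y ⊗ (x ⊕ x)) ⊗ ((y ⊕ y) ⊕ y) = max(0, 0.23 + 1.00 − 1) = max(0, 0.23) = 0.23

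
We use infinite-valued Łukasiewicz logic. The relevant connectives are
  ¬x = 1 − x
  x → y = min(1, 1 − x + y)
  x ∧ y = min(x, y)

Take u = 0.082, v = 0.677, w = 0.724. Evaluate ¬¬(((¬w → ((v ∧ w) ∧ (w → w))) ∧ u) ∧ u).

¬w = 1 − 0.724 = 0.276
v ∧ w = min(0.677, 0.724) = 0.677
w → w = min(1, 1 − 0.724 + 0.724) = min(1, 1.000) = 1.000
(v ∧ w) ∧ (w → w) = min(0.677, 1.000) = 0.677
¬w → ((v ∧ w) ∧ (w → w)) = min(1, 1 − 0.276 + 0.677) = min(1, 1.401) = 1.000
(¬w → ((v ∧ w) ∧ (w → w))) ∧ u = min(1.000, 0.082) = 0.082
((¬w → ((v ∧ w) ∧ (w → w))) ∧ u) ∧ u = min(0.082, 0.082) = 0.082
¬(((¬w → ((v ∧ w) ∧ (w → w))) ∧ u) ∧ u) = 1 − 0.082 = 0.918
¬¬(((¬w → ((v ∧ w) ∧ (w → w))) ∧ u) ∧ u) = 1 − 0.918 = 0.082

0.082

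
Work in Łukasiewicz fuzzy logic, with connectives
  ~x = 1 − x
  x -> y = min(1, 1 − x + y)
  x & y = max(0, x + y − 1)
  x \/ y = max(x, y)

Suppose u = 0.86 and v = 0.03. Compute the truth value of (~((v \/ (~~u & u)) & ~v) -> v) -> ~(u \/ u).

~u = 1 − 0.86 = 0.14
~~u = 1 − 0.14 = 0.86
~~u & u = max(0, 0.86 + 0.86 − 1) = max(0, 0.72) = 0.72
v \/ (~~u & u) = max(0.03, 0.72) = 0.72
~v = 1 − 0.03 = 0.97
(v \/ (~~u & u)) & ~v = max(0, 0.72 + 0.97 − 1) = max(0, 0.69) = 0.69
~((v \/ (~~u & u)) & ~v) = 1 − 0.69 = 0.31
~((v \/ (~~u & u)) & ~v) -> v = min(1, 1 − 0.31 + 0.03) = min(1, 0.72) = 0.72
u \/ u = max(0.86, 0.86) = 0.86
~(u \/ u) = 1 − 0.86 = 0.14
(~((v \/ (~~u & u)) & ~v) -> v) -> ~(u \/ u) = min(1, 1 − 0.72 + 0.14) = min(1, 0.42) = 0.42

0.42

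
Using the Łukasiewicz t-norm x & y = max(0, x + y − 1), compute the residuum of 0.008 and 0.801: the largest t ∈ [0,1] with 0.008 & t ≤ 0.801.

1.000

The residuum of the Łukasiewicz t-norm gives the supremum: min(1, 1 − 0.008 + 0.801).
1 − 0.008 + 0.801 = 1.793, so t = min(1, 1.793) = 1.000.
Check: 0.008 & 1.000 = max(0, 0.008) = 0.008 ≤ 0.801.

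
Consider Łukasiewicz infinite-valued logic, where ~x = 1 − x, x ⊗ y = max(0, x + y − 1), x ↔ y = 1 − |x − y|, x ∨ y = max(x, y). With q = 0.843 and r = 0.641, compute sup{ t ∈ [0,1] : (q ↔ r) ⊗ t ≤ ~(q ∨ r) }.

q ↔ r = 1 − |0.843 − 0.641| = 1 − 0.202 = 0.798
So the left factor is q ↔ r = 0.798.
q ∨ r = max(0.843, 0.641) = 0.843
~(q ∨ r) = 1 − 0.843 = 0.157
So the right-hand bound is ~(q ∨ r) = 0.157.
The residuum of the Łukasiewicz t-norm gives the supremum: min(1, 1 − 0.798 + 0.157).
1 − 0.798 + 0.157 = 0.359, so t = min(1, 0.359) = 0.359.
Check: 0.798 ⊗ 0.359 = max(0, 0.157) = 0.157 ≤ 0.157.

0.359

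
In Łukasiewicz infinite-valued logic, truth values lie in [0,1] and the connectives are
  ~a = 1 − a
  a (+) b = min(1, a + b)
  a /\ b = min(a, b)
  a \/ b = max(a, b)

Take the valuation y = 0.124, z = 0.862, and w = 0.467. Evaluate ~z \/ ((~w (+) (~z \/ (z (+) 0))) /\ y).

0.138

~z = 1 − 0.862 = 0.138
~w = 1 − 0.467 = 0.533
z (+) 0 = min(1, 0.862 + 0.000) = min(1, 0.862) = 0.862
~z \/ (z (+) 0) = max(0.138, 0.862) = 0.862
~w (+) (~z \/ (z (+) 0)) = min(1, 0.533 + 0.862) = min(1, 1.395) = 1.000
(~w (+) (~z \/ (z (+) 0))) /\ y = min(1.000, 0.124) = 0.124
~z \/ ((~w (+) (~z \/ (z (+) 0))) /\ y) = max(0.138, 0.124) = 0.138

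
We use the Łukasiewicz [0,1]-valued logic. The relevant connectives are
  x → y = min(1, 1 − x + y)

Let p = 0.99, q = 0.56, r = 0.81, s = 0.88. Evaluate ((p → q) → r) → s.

0.88

p → q = min(1, 1 − 0.99 + 0.56) = min(1, 0.57) = 0.57
(p → q) → r = min(1, 1 − 0.57 + 0.81) = min(1, 1.24) = 1.00
((p → q) → r) → s = min(1, 1 − 1.00 + 0.88) = min(1, 0.88) = 0.88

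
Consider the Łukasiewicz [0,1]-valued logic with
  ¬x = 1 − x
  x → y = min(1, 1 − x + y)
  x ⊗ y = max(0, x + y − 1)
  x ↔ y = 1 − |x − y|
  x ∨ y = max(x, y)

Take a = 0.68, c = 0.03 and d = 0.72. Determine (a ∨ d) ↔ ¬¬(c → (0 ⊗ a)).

a ∨ d = max(0.68, 0.72) = 0.72
0 ⊗ a = max(0, 0.00 + 0.68 − 1) = max(0, -0.32) = 0.00
c → (0 ⊗ a) = min(1, 1 − 0.03 + 0.00) = min(1, 0.97) = 0.97
¬(c → (0 ⊗ a)) = 1 − 0.97 = 0.03
¬¬(c → (0 ⊗ a)) = 1 − 0.03 = 0.97
(a ∨ d) ↔ ¬¬(c → (0 ⊗ a)) = 1 − |0.72 − 0.97| = 1 − 0.25 = 0.75

0.75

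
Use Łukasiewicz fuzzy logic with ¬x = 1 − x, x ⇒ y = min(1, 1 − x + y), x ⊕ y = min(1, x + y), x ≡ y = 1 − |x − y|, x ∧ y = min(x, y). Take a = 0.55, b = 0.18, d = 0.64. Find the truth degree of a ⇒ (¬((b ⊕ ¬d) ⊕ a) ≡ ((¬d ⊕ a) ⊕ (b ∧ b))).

¬d = 1 − 0.64 = 0.36
b ⊕ ¬d = min(1, 0.18 + 0.36) = min(1, 0.54) = 0.54
(b ⊕ ¬d) ⊕ a = min(1, 0.54 + 0.55) = min(1, 1.09) = 1.00
¬((b ⊕ ¬d) ⊕ a) = 1 − 1.00 = 0.00
¬d ⊕ a = min(1, 0.36 + 0.55) = min(1, 0.91) = 0.91
b ∧ b = min(0.18, 0.18) = 0.18
(¬d ⊕ a) ⊕ (b ∧ b) = min(1, 0.91 + 0.18) = min(1, 1.09) = 1.00
¬((b ⊕ ¬d) ⊕ a) ≡ ((¬d ⊕ a) ⊕ (b ∧ b)) = 1 − |0.00 − 1.00| = 1 − 1.00 = 0.00
a ⇒ (¬((b ⊕ ¬d) ⊕ a) ≡ ((¬d ⊕ a) ⊕ (b ∧ b))) = min(1, 1 − 0.55 + 0.00) = min(1, 0.45) = 0.45

0.45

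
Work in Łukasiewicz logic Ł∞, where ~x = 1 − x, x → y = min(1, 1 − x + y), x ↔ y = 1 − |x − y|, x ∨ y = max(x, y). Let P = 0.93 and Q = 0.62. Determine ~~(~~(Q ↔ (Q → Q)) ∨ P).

0.93

Q → Q = min(1, 1 − 0.62 + 0.62) = min(1, 1.00) = 1.00
Q ↔ (Q → Q) = 1 − |0.62 − 1.00| = 1 − 0.38 = 0.62
~(Q ↔ (Q → Q)) = 1 − 0.62 = 0.38
~~(Q ↔ (Q → Q)) = 1 − 0.38 = 0.62
~~(Q ↔ (Q → Q)) ∨ P = max(0.62, 0.93) = 0.93
~(~~(Q ↔ (Q → Q)) ∨ P) = 1 − 0.93 = 0.07
~~(~~(Q ↔ (Q → Q)) ∨ P) = 1 − 0.07 = 0.93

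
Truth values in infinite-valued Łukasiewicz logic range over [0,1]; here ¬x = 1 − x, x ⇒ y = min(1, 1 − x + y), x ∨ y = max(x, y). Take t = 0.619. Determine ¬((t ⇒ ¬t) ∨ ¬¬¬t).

¬t = 1 − 0.619 = 0.381
t ⇒ ¬t = min(1, 1 − 0.619 + 0.381) = min(1, 0.762) = 0.762
¬¬t = 1 − 0.381 = 0.619
¬¬¬t = 1 − 0.619 = 0.381
(t ⇒ ¬t) ∨ ¬¬¬t = max(0.762, 0.381) = 0.762
¬((t ⇒ ¬t) ∨ ¬¬¬t) = 1 − 0.762 = 0.238

0.238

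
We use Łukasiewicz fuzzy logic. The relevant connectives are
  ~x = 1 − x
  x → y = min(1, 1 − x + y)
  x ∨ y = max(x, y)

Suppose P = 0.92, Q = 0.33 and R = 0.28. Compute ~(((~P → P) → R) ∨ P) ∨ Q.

~P = 1 − 0.92 = 0.08
~P → P = min(1, 1 − 0.08 + 0.92) = min(1, 1.84) = 1.00
(~P → P) → R = min(1, 1 − 1.00 + 0.28) = min(1, 0.28) = 0.28
((~P → P) → R) ∨ P = max(0.28, 0.92) = 0.92
~(((~P → P) → R) ∨ P) = 1 − 0.92 = 0.08
~(((~P → P) → R) ∨ P) ∨ Q = max(0.08, 0.33) = 0.33

0.33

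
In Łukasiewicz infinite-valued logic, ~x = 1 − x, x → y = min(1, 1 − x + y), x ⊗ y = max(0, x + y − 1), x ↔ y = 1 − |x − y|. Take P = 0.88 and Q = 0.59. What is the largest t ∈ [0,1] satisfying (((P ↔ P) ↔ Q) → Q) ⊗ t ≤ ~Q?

P ↔ P = 1 − |0.88 − 0.88| = 1 − 0.00 = 1.00
(P ↔ P) ↔ Q = 1 − |1.00 − 0.59| = 1 − 0.41 = 0.59
((P ↔ P) ↔ Q) → Q = min(1, 1 − 0.59 + 0.59) = min(1, 1.00) = 1.00
So the left factor is ((P ↔ P) ↔ Q) → Q = 1.00.
~Q = 1 − 0.59 = 0.41
So the right-hand bound is ~Q = 0.41.
The residuum of the Łukasiewicz t-norm gives the supremum: min(1, 1 − 1.00 + 0.41).
1 − 1.00 + 0.41 = 0.41, so t = min(1, 0.41) = 0.41.
Check: 1.00 ⊗ 0.41 = max(0, 0.41) = 0.41 ≤ 0.41.

0.41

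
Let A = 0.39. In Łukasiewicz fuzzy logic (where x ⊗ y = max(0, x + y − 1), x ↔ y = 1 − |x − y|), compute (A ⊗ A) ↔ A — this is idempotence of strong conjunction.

A ⊗ A = max(0, 0.39 + 0.39 − 1) = max(0, -0.22) = 0.00
(A ⊗ A) ↔ A = 1 − |0.00 − 0.39| = 1 − 0.39 = 0.61
(The value 0.61 < 1 shows this instance is not satisfied; fails in Ł∞ since a ⊗ a = max(0, 2a−1) ≠ a in general.)

0.61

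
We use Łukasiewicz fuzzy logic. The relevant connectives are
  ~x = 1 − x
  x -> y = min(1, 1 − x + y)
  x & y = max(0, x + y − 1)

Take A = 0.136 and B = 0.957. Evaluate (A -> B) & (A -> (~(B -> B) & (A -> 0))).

0.864

A -> B = min(1, 1 − 0.136 + 0.957) = min(1, 1.821) = 1.000
B -> B = min(1, 1 − 0.957 + 0.957) = min(1, 1.000) = 1.000
~(B -> B) = 1 − 1.000 = 0.000
A -> 0 = min(1, 1 − 0.136 + 0.000) = min(1, 0.864) = 0.864
~(B -> B) & (A -> 0) = max(0, 0.000 + 0.864 − 1) = max(0, -0.136) = 0.000
A -> (~(B -> B) & (A -> 0)) = min(1, 1 − 0.136 + 0.000) = min(1, 0.864) = 0.864
(A -> B) & (A -> (~(B -> B) & (A -> 0))) = max(0, 1.000 + 0.864 − 1) = max(0, 0.864) = 0.864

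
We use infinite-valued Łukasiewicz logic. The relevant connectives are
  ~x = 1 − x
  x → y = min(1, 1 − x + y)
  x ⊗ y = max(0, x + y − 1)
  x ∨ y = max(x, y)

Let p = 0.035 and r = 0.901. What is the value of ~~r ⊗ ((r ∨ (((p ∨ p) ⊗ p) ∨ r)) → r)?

0.901

~r = 1 − 0.901 = 0.099
~~r = 1 − 0.099 = 0.901
p ∨ p = max(0.035, 0.035) = 0.035
(p ∨ p) ⊗ p = max(0, 0.035 + 0.035 − 1) = max(0, -0.930) = 0.000
((p ∨ p) ⊗ p) ∨ r = max(0.000, 0.901) = 0.901
r ∨ (((p ∨ p) ⊗ p) ∨ r) = max(0.901, 0.901) = 0.901
(r ∨ (((p ∨ p) ⊗ p) ∨ r)) → r = min(1, 1 − 0.901 + 0.901) = min(1, 1.000) = 1.000
~~r ⊗ ((r ∨ (((p ∨ p) ⊗ p) ∨ r)) → r) = max(0, 0.901 + 1.000 − 1) = max(0, 0.901) = 0.901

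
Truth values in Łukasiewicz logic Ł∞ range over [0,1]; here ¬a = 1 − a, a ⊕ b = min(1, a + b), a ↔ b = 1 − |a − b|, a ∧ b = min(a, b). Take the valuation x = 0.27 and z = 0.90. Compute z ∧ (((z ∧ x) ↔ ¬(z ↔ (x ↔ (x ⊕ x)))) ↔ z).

z ∧ x = min(0.90, 0.27) = 0.27
x ⊕ x = min(1, 0.27 + 0.27) = min(1, 0.54) = 0.54
x ↔ (x ⊕ x) = 1 − |0.27 − 0.54| = 1 − 0.27 = 0.73
z ↔ (x ↔ (x ⊕ x)) = 1 − |0.90 − 0.73| = 1 − 0.17 = 0.83
¬(z ↔ (x ↔ (x ⊕ x))) = 1 − 0.83 = 0.17
(z ∧ x) ↔ ¬(z ↔ (x ↔ (x ⊕ x))) = 1 − |0.27 − 0.17| = 1 − 0.10 = 0.90
((z ∧ x) ↔ ¬(z ↔ (x ↔ (x ⊕ x)))) ↔ z = 1 − |0.90 − 0.90| = 1 − 0.00 = 1.00
z ∧ (((z ∧ x) ↔ ¬(z ↔ (x ↔ (x ⊕ x)))) ↔ z) = min(0.90, 1.00) = 0.90

0.90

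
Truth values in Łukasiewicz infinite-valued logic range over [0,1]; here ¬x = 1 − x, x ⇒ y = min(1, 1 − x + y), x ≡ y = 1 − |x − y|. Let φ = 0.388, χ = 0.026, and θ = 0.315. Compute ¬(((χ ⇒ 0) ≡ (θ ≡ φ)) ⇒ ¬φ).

0.341

χ ⇒ 0 = min(1, 1 − 0.026 + 0.000) = min(1, 0.974) = 0.974
θ ≡ φ = 1 − |0.315 − 0.388| = 1 − 0.073 = 0.927
(χ ⇒ 0) ≡ (θ ≡ φ) = 1 − |0.974 − 0.927| = 1 − 0.047 = 0.953
¬φ = 1 − 0.388 = 0.612
((χ ⇒ 0) ≡ (θ ≡ φ)) ⇒ ¬φ = min(1, 1 − 0.953 + 0.612) = min(1, 0.659) = 0.659
¬(((χ ⇒ 0) ≡ (θ ≡ φ)) ⇒ ¬φ) = 1 − 0.659 = 0.341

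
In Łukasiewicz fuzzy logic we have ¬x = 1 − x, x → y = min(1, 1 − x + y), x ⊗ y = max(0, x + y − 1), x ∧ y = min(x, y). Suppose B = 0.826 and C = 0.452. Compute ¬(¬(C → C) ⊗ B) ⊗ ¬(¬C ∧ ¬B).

C → C = min(1, 1 − 0.452 + 0.452) = min(1, 1.000) = 1.000
¬(C → C) = 1 − 1.000 = 0.000
¬(C → C) ⊗ B = max(0, 0.000 + 0.826 − 1) = max(0, -0.174) = 0.000
¬(¬(C → C) ⊗ B) = 1 − 0.000 = 1.000
¬C = 1 − 0.452 = 0.548
¬B = 1 − 0.826 = 0.174
¬C ∧ ¬B = min(0.548, 0.174) = 0.174
¬(¬C ∧ ¬B) = 1 − 0.174 = 0.826
¬(¬(C → C) ⊗ B) ⊗ ¬(¬C ∧ ¬B) = max(0, 1.000 + 0.826 − 1) = max(0, 0.826) = 0.826

0.826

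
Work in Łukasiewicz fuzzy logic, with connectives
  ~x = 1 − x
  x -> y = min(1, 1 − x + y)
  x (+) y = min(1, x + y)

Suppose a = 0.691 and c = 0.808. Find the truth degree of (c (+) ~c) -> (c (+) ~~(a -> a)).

~c = 1 − 0.808 = 0.192
c (+) ~c = min(1, 0.808 + 0.192) = min(1, 1.000) = 1.000
a -> a = min(1, 1 − 0.691 + 0.691) = min(1, 1.000) = 1.000
~(a -> a) = 1 − 1.000 = 0.000
~~(a -> a) = 1 − 0.000 = 1.000
c (+) ~~(a -> a) = min(1, 0.808 + 1.000) = min(1, 1.808) = 1.000
(c (+) ~c) -> (c (+) ~~(a -> a)) = min(1, 1 − 1.000 + 1.000) = min(1, 1.000) = 1.000

1.000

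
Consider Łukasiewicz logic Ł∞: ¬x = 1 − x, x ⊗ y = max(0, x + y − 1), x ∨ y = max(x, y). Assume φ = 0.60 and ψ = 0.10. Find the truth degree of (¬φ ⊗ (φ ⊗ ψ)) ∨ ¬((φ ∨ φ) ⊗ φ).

¬φ = 1 − 0.60 = 0.40
φ ⊗ ψ = max(0, 0.60 + 0.10 − 1) = max(0, -0.30) = 0.00
¬φ ⊗ (φ ⊗ ψ) = max(0, 0.40 + 0.00 − 1) = max(0, -0.60) = 0.00
φ ∨ φ = max(0.60, 0.60) = 0.60
(φ ∨ φ) ⊗ φ = max(0, 0.60 + 0.60 − 1) = max(0, 0.20) = 0.20
¬((φ ∨ φ) ⊗ φ) = 1 − 0.20 = 0.80
(¬φ ⊗ (φ ⊗ ψ)) ∨ ¬((φ ∨ φ) ⊗ φ) = max(0.00, 0.80) = 0.80

0.80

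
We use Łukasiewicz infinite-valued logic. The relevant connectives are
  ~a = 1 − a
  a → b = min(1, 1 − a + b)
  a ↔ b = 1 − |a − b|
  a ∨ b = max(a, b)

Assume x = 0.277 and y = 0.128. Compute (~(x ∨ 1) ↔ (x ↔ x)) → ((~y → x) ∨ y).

x ∨ 1 = max(0.277, 1.000) = 1.000
~(x ∨ 1) = 1 − 1.000 = 0.000
x ↔ x = 1 − |0.277 − 0.277| = 1 − 0.000 = 1.000
~(x ∨ 1) ↔ (x ↔ x) = 1 − |0.000 − 1.000| = 1 − 1.000 = 0.000
~y = 1 − 0.128 = 0.872
~y → x = min(1, 1 − 0.872 + 0.277) = min(1, 0.405) = 0.405
(~y → x) ∨ y = max(0.405, 0.128) = 0.405
(~(x ∨ 1) ↔ (x ↔ x)) → ((~y → x) ∨ y) = min(1, 1 − 0.000 + 0.405) = min(1, 1.405) = 1.000

1.000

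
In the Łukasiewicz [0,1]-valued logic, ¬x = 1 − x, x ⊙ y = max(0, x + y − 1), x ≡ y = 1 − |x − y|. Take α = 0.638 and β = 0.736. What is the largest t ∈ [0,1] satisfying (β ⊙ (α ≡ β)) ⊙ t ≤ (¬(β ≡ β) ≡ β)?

α ≡ β = 1 − |0.638 − 0.736| = 1 − 0.098 = 0.902
β ⊙ (α ≡ β) = max(0, 0.736 + 0.902 − 1) = max(0, 0.638) = 0.638
So the left factor is β ⊙ (α ≡ β) = 0.638.
β ≡ β = 1 − |0.736 − 0.736| = 1 − 0.000 = 1.000
¬(β ≡ β) = 1 − 1.000 = 0.000
¬(β ≡ β) ≡ β = 1 − |0.000 − 0.736| = 1 − 0.736 = 0.264
So the right-hand bound is ¬(β ≡ β) ≡ β = 0.264.
The residuum of the Łukasiewicz t-norm gives the supremum: min(1, 1 − 0.638 + 0.264).
1 − 0.638 + 0.264 = 0.626, so t = min(1, 0.626) = 0.626.
Check: 0.638 ⊙ 0.626 = max(0, 0.264) = 0.264 ≤ 0.264.

0.626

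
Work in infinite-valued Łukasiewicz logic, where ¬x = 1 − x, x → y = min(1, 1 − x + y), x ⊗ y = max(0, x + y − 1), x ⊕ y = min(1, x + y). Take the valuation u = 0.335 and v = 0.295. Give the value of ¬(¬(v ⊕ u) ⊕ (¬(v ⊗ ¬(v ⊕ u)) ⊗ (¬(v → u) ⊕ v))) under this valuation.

0.335

v ⊕ u = min(1, 0.295 + 0.335) = min(1, 0.630) = 0.630
¬(v ⊕ u) = 1 − 0.630 = 0.370
v ⊗ ¬(v ⊕ u) = max(0, 0.295 + 0.370 − 1) = max(0, -0.335) = 0.000
¬(v ⊗ ¬(v ⊕ u)) = 1 − 0.000 = 1.000
v → u = min(1, 1 − 0.295 + 0.335) = min(1, 1.040) = 1.000
¬(v → u) = 1 − 1.000 = 0.000
¬(v → u) ⊕ v = min(1, 0.000 + 0.295) = min(1, 0.295) = 0.295
¬(v ⊗ ¬(v ⊕ u)) ⊗ (¬(v → u) ⊕ v) = max(0, 1.000 + 0.295 − 1) = max(0, 0.295) = 0.295
¬(v ⊕ u) ⊕ (¬(v ⊗ ¬(v ⊕ u)) ⊗ (¬(v → u) ⊕ v)) = min(1, 0.370 + 0.295) = min(1, 0.665) = 0.665
¬(¬(v ⊕ u) ⊕ (¬(v ⊗ ¬(v ⊕ u)) ⊗ (¬(v → u) ⊕ v))) = 1 − 0.665 = 0.335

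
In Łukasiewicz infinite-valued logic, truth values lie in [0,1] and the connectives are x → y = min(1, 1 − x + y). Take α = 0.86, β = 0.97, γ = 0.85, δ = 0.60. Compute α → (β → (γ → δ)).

0.92

γ → δ = min(1, 1 − 0.85 + 0.60) = min(1, 0.75) = 0.75
β → (γ → δ) = min(1, 1 − 0.97 + 0.75) = min(1, 0.78) = 0.78
α → (β → (γ → δ)) = min(1, 1 − 0.86 + 0.78) = min(1, 0.92) = 0.92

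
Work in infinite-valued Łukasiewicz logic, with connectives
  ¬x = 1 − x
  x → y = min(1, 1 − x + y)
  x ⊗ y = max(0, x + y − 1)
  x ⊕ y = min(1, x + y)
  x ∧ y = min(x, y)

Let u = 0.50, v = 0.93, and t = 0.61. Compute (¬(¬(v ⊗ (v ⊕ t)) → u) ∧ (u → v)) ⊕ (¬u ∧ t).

v ⊕ t = min(1, 0.93 + 0.61) = min(1, 1.54) = 1.00
v ⊗ (v ⊕ t) = max(0, 0.93 + 1.00 − 1) = max(0, 0.93) = 0.93
¬(v ⊗ (v ⊕ t)) = 1 − 0.93 = 0.07
¬(v ⊗ (v ⊕ t)) → u = min(1, 1 − 0.07 + 0.50) = min(1, 1.43) = 1.00
¬(¬(v ⊗ (v ⊕ t)) → u) = 1 − 1.00 = 0.00
u → v = min(1, 1 − 0.50 + 0.93) = min(1, 1.43) = 1.00
¬(¬(v ⊗ (v ⊕ t)) → u) ∧ (u → v) = min(0.00, 1.00) = 0.00
¬u = 1 − 0.50 = 0.50
¬u ∧ t = min(0.50, 0.61) = 0.50
(¬(¬(v ⊗ (v ⊕ t)) → u) ∧ (u → v)) ⊕ (¬u ∧ t) = min(1, 0.00 + 0.50) = min(1, 0.50) = 0.50

0.50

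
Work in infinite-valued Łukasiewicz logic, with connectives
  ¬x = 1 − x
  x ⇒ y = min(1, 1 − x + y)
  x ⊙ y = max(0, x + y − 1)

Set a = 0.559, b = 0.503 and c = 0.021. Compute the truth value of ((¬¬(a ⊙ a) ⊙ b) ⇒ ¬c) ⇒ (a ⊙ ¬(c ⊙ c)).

a ⊙ a = max(0, 0.559 + 0.559 − 1) = max(0, 0.118) = 0.118
¬(a ⊙ a) = 1 − 0.118 = 0.882
¬¬(a ⊙ a) = 1 − 0.882 = 0.118
¬¬(a ⊙ a) ⊙ b = max(0, 0.118 + 0.503 − 1) = max(0, -0.379) = 0.000
¬c = 1 − 0.021 = 0.979
(¬¬(a ⊙ a) ⊙ b) ⇒ ¬c = min(1, 1 − 0.000 + 0.979) = min(1, 1.979) = 1.000
c ⊙ c = max(0, 0.021 + 0.021 − 1) = max(0, -0.958) = 0.000
¬(c ⊙ c) = 1 − 0.000 = 1.000
a ⊙ ¬(c ⊙ c) = max(0, 0.559 + 1.000 − 1) = max(0, 0.559) = 0.559
((¬¬(a ⊙ a) ⊙ b) ⇒ ¬c) ⇒ (a ⊙ ¬(c ⊙ c)) = min(1, 1 − 1.000 + 0.559) = min(1, 0.559) = 0.559

0.559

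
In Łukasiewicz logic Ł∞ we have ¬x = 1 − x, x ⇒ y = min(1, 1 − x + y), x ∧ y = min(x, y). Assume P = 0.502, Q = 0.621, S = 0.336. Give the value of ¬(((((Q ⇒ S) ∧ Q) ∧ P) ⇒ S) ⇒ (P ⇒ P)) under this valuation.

0.000

Q ⇒ S = min(1, 1 − 0.621 + 0.336) = min(1, 0.715) = 0.715
(Q ⇒ S) ∧ Q = min(0.715, 0.621) = 0.621
((Q ⇒ S) ∧ Q) ∧ P = min(0.621, 0.502) = 0.502
(((Q ⇒ S) ∧ Q) ∧ P) ⇒ S = min(1, 1 − 0.502 + 0.336) = min(1, 0.834) = 0.834
P ⇒ P = min(1, 1 − 0.502 + 0.502) = min(1, 1.000) = 1.000
((((Q ⇒ S) ∧ Q) ∧ P) ⇒ S) ⇒ (P ⇒ P) = min(1, 1 − 0.834 + 1.000) = min(1, 1.166) = 1.000
¬(((((Q ⇒ S) ∧ Q) ∧ P) ⇒ S) ⇒ (P ⇒ P)) = 1 − 1.000 = 0.000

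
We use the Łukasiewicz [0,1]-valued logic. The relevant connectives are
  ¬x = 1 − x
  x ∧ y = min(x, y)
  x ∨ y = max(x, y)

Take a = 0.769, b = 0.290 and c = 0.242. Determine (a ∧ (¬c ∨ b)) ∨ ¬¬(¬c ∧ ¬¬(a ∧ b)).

0.758

¬c = 1 − 0.242 = 0.758
¬c ∨ b = max(0.758, 0.290) = 0.758
a ∧ (¬c ∨ b) = min(0.769, 0.758) = 0.758
a ∧ b = min(0.769, 0.290) = 0.290
¬(a ∧ b) = 1 − 0.290 = 0.710
¬¬(a ∧ b) = 1 − 0.710 = 0.290
¬c ∧ ¬¬(a ∧ b) = min(0.758, 0.290) = 0.290
¬(¬c ∧ ¬¬(a ∧ b)) = 1 − 0.290 = 0.710
¬¬(¬c ∧ ¬¬(a ∧ b)) = 1 − 0.710 = 0.290
(a ∧ (¬c ∨ b)) ∨ ¬¬(¬c ∧ ¬¬(a ∧ b)) = max(0.758, 0.290) = 0.758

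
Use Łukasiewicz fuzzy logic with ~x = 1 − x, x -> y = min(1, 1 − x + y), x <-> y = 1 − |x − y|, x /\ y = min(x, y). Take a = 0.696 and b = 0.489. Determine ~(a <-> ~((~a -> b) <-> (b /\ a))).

~a = 1 − 0.696 = 0.304
~a -> b = min(1, 1 − 0.304 + 0.489) = min(1, 1.185) = 1.000
b /\ a = min(0.489, 0.696) = 0.489
(~a -> b) <-> (b /\ a) = 1 − |1.000 − 0.489| = 1 − 0.511 = 0.489
~((~a -> b) <-> (b /\ a)) = 1 − 0.489 = 0.511
a <-> ~((~a -> b) <-> (b /\ a)) = 1 − |0.696 − 0.511| = 1 − 0.185 = 0.815
~(a <-> ~((~a -> b) <-> (b /\ a))) = 1 − 0.815 = 0.185

0.185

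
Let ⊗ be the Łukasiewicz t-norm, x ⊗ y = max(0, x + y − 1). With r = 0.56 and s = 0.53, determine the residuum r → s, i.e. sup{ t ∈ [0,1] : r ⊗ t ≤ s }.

The residuum of the Łukasiewicz t-norm gives the supremum: min(1, 1 − 0.56 + 0.53).
1 − 0.56 + 0.53 = 0.97, so t = min(1, 0.97) = 0.97.
Check: 0.56 ⊗ 0.97 = max(0, 0.53) = 0.53 ≤ 0.53.

0.97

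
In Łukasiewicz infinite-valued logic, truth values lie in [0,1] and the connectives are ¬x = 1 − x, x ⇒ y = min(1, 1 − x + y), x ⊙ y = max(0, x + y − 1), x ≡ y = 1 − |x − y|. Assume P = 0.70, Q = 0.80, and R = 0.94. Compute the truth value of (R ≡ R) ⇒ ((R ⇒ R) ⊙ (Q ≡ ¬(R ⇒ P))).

R ≡ R = 1 − |0.94 − 0.94| = 1 − 0.00 = 1.00
R ⇒ R = min(1, 1 − 0.94 + 0.94) = min(1, 1.00) = 1.00
R ⇒ P = min(1, 1 − 0.94 + 0.70) = min(1, 0.76) = 0.76
¬(R ⇒ P) = 1 − 0.76 = 0.24
Q ≡ ¬(R ⇒ P) = 1 − |0.80 − 0.24| = 1 − 0.56 = 0.44
(R ⇒ R) ⊙ (Q ≡ ¬(R ⇒ P)) = max(0, 1.00 + 0.44 − 1) = max(0, 0.44) = 0.44
(R ≡ R) ⇒ ((R ⇒ R) ⊙ (Q ≡ ¬(R ⇒ P))) = min(1, 1 − 1.00 + 0.44) = min(1, 0.44) = 0.44

0.44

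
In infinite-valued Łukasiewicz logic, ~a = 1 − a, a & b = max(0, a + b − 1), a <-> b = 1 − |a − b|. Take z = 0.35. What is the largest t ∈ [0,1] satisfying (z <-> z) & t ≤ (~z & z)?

z <-> z = 1 − |0.35 − 0.35| = 1 − 0.00 = 1.00
So the left factor is z <-> z = 1.00.
~z = 1 − 0.35 = 0.65
~z & z = max(0, 0.65 + 0.35 − 1) = max(0, 0.00) = 0.00
So the right-hand bound is ~z & z = 0.00.
The residuum of the Łukasiewicz t-norm gives the supremum: min(1, 1 − 1.00 + 0.00).
1 − 1.00 + 0.00 = 0.00, so t = min(1, 0.00) = 0.00.
Check: 1.00 & 0.00 = max(0, 0.00) = 0.00 ≤ 0.00.

0.00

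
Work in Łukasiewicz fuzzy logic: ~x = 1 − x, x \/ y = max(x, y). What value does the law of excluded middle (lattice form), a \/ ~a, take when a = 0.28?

~a = 1 − 0.28 = 0.72
a \/ ~a = max(0.28, 0.72) = 0.72
(The value 0.72 < 1 shows this instance is not satisfied; not a Ł∞-tautology — its value is max(a, 1−a).)

0.72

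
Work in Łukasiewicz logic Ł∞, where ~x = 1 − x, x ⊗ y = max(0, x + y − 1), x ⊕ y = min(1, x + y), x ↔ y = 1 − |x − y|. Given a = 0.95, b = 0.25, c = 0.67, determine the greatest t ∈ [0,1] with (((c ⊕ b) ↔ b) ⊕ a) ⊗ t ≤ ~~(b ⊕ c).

c ⊕ b = min(1, 0.67 + 0.25) = min(1, 0.92) = 0.92
(c ⊕ b) ↔ b = 1 − |0.92 − 0.25| = 1 − 0.67 = 0.33
((c ⊕ b) ↔ b) ⊕ a = min(1, 0.33 + 0.95) = min(1, 1.28) = 1.00
So the left factor is ((c ⊕ b) ↔ b) ⊕ a = 1.00.
b ⊕ c = min(1, 0.25 + 0.67) = min(1, 0.92) = 0.92
~(b ⊕ c) = 1 − 0.92 = 0.08
~~(b ⊕ c) = 1 − 0.08 = 0.92
So the right-hand bound is ~~(b ⊕ c) = 0.92.
The residuum of the Łukasiewicz t-norm gives the supremum: min(1, 1 − 1.00 + 0.92).
1 − 1.00 + 0.92 = 0.92, so t = min(1, 0.92) = 0.92.
Check: 1.00 ⊗ 0.92 = max(0, 0.92) = 0.92 ≤ 0.92.

0.92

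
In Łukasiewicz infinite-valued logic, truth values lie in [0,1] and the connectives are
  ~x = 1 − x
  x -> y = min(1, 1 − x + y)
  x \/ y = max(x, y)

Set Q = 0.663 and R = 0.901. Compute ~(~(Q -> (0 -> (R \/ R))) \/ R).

R \/ R = max(0.901, 0.901) = 0.901
0 -> (R \/ R) = min(1, 1 − 0.000 + 0.901) = min(1, 1.901) = 1.000
Q -> (0 -> (R \/ R)) = min(1, 1 − 0.663 + 1.000) = min(1, 1.337) = 1.000
~(Q -> (0 -> (R \/ R))) = 1 − 1.000 = 0.000
~(Q -> (0 -> (R \/ R))) \/ R = max(0.000, 0.901) = 0.901
~(~(Q -> (0 -> (R \/ R))) \/ R) = 1 − 0.901 = 0.099

0.099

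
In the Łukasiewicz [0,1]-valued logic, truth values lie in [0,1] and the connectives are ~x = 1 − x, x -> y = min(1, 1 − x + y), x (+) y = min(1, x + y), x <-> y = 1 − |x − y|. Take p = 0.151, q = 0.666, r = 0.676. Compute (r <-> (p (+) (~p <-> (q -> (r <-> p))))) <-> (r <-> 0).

0.648

~p = 1 − 0.151 = 0.849
r <-> p = 1 − |0.676 − 0.151| = 1 − 0.525 = 0.475
q -> (r <-> p) = min(1, 1 − 0.666 + 0.475) = min(1, 0.809) = 0.809
~p <-> (q -> (r <-> p)) = 1 − |0.849 − 0.809| = 1 − 0.040 = 0.960
p (+) (~p <-> (q -> (r <-> p))) = min(1, 0.151 + 0.960) = min(1, 1.111) = 1.000
r <-> (p (+) (~p <-> (q -> (r <-> p)))) = 1 − |0.676 − 1.000| = 1 − 0.324 = 0.676
r <-> 0 = 1 − |0.676 − 0.000| = 1 − 0.676 = 0.324
(r <-> (p (+) (~p <-> (q -> (r <-> p))))) <-> (r <-> 0) = 1 − |0.676 − 0.324| = 1 − 0.352 = 0.648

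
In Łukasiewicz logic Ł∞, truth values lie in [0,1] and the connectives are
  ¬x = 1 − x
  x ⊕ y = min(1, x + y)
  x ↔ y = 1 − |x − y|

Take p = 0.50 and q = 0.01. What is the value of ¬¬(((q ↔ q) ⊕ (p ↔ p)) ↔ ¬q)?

0.99

q ↔ q = 1 − |0.01 − 0.01| = 1 − 0.00 = 1.00
p ↔ p = 1 − |0.50 − 0.50| = 1 − 0.00 = 1.00
(q ↔ q) ⊕ (p ↔ p) = min(1, 1.00 + 1.00) = min(1, 2.00) = 1.00
¬q = 1 − 0.01 = 0.99
((q ↔ q) ⊕ (p ↔ p)) ↔ ¬q = 1 − |1.00 − 0.99| = 1 − 0.01 = 0.99
¬(((q ↔ q) ⊕ (p ↔ p)) ↔ ¬q) = 1 − 0.99 = 0.01
¬¬(((q ↔ q) ⊕ (p ↔ p)) ↔ ¬q) = 1 − 0.01 = 0.99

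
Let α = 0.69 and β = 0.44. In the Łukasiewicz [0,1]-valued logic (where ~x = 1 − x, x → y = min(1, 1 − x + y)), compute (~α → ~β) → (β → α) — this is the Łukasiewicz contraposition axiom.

~α = 1 − 0.69 = 0.31
~β = 1 − 0.44 = 0.56
~α → ~β = min(1, 1 − 0.31 + 0.56) = min(1, 1.25) = 1.00
β → α = min(1, 1 − 0.44 + 0.69) = min(1, 1.25) = 1.00
(~α → ~β) → (β → α) = min(1, 1 − 1.00 + 1.00) = min(1, 1.00) = 1.00
(As expected: an axiom of Ł∞, always 1.)

1.00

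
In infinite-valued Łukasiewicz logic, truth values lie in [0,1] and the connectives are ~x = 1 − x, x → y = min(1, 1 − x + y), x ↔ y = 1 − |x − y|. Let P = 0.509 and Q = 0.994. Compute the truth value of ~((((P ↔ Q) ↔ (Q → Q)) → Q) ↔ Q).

P ↔ Q = 1 − |0.509 − 0.994| = 1 − 0.485 = 0.515
Q → Q = min(1, 1 − 0.994 + 0.994) = min(1, 1.000) = 1.000
(P ↔ Q) ↔ (Q → Q) = 1 − |0.515 − 1.000| = 1 − 0.485 = 0.515
((P ↔ Q) ↔ (Q → Q)) → Q = min(1, 1 − 0.515 + 0.994) = min(1, 1.479) = 1.000
(((P ↔ Q) ↔ (Q → Q)) → Q) ↔ Q = 1 − |1.000 − 0.994| = 1 − 0.006 = 0.994
~((((P ↔ Q) ↔ (Q → Q)) → Q) ↔ Q) = 1 − 0.994 = 0.006

0.006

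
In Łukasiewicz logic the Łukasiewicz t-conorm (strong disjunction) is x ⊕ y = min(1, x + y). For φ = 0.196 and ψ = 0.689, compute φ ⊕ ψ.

0.885

φ ⊕ ψ = min(1, 0.196 + 0.689) = min(1, 0.885) = 0.885
For comparison, the Gödel t-conorm max(x, y) would give 0.689.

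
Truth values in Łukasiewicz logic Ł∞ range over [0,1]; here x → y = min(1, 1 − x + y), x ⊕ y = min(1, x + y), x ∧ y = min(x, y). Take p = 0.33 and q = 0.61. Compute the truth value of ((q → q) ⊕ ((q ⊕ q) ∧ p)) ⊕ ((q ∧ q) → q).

1.00

q → q = min(1, 1 − 0.61 + 0.61) = min(1, 1.00) = 1.00
q ⊕ q = min(1, 0.61 + 0.61) = min(1, 1.22) = 1.00
(q ⊕ q) ∧ p = min(1.00, 0.33) = 0.33
(q → q) ⊕ ((q ⊕ q) ∧ p) = min(1, 1.00 + 0.33) = min(1, 1.33) = 1.00
q ∧ q = min(0.61, 0.61) = 0.61
(q ∧ q) → q = min(1, 1 − 0.61 + 0.61) = min(1, 1.00) = 1.00
((q → q) ⊕ ((q ⊕ q) ∧ p)) ⊕ ((q ∧ q) → q) = min(1, 1.00 + 1.00) = min(1, 2.00) = 1.00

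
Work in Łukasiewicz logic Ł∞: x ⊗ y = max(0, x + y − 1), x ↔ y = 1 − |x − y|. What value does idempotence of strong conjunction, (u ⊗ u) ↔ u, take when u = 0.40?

u ⊗ u = max(0, 0.40 + 0.40 − 1) = max(0, -0.20) = 0.00
(u ⊗ u) ↔ u = 1 − |0.00 − 0.40| = 1 − 0.40 = 0.60
(The value 0.60 < 1 shows this instance is not satisfied; fails in Ł∞ since a ⊗ a = max(0, 2a−1) ≠ a in general.)

0.60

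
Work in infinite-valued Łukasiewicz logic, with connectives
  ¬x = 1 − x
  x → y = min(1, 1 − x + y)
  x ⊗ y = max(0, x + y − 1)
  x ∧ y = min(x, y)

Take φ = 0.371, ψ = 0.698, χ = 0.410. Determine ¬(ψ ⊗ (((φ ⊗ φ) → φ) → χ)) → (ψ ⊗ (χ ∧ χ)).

φ ⊗ φ = max(0, 0.371 + 0.371 − 1) = max(0, -0.258) = 0.000
(φ ⊗ φ) → φ = min(1, 1 − 0.000 + 0.371) = min(1, 1.371) = 1.000
((φ ⊗ φ) → φ) → χ = min(1, 1 − 1.000 + 0.410) = min(1, 0.410) = 0.410
ψ ⊗ (((φ ⊗ φ) → φ) → χ) = max(0, 0.698 + 0.410 − 1) = max(0, 0.108) = 0.108
¬(ψ ⊗ (((φ ⊗ φ) → φ) → χ)) = 1 − 0.108 = 0.892
χ ∧ χ = min(0.410, 0.410) = 0.410
ψ ⊗ (χ ∧ χ) = max(0, 0.698 + 0.410 − 1) = max(0, 0.108) = 0.108
¬(ψ ⊗ (((φ ⊗ φ) → φ) → χ)) → (ψ ⊗ (χ ∧ χ)) = min(1, 1 − 0.892 + 0.108) = min(1, 0.216) = 0.216

0.216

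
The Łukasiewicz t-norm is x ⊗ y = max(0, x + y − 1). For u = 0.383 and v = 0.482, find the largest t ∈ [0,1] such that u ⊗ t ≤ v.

The residuum of the Łukasiewicz t-norm gives the supremum: min(1, 1 − 0.383 + 0.482).
1 − 0.383 + 0.482 = 1.099, so t = min(1, 1.099) = 1.000.
Check: 0.383 ⊗ 1.000 = max(0, 0.383) = 0.383 ≤ 0.482.

1.000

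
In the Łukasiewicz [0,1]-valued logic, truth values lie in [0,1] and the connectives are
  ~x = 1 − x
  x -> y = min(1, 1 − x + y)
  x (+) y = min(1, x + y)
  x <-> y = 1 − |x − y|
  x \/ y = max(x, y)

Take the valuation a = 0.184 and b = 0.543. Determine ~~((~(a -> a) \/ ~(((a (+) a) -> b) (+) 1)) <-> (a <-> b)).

0.359

a -> a = min(1, 1 − 0.184 + 0.184) = min(1, 1.000) = 1.000
~(a -> a) = 1 − 1.000 = 0.000
a (+) a = min(1, 0.184 + 0.184) = min(1, 0.368) = 0.368
(a (+) a) -> b = min(1, 1 − 0.368 + 0.543) = min(1, 1.175) = 1.000
((a (+) a) -> b) (+) 1 = min(1, 1.000 + 1.000) = min(1, 2.000) = 1.000
~(((a (+) a) -> b) (+) 1) = 1 − 1.000 = 0.000
~(a -> a) \/ ~(((a (+) a) -> b) (+) 1) = max(0.000, 0.000) = 0.000
a <-> b = 1 − |0.184 − 0.543| = 1 − 0.359 = 0.641
(~(a -> a) \/ ~(((a (+) a) -> b) (+) 1)) <-> (a <-> b) = 1 − |0.000 − 0.641| = 1 − 0.641 = 0.359
~((~(a -> a) \/ ~(((a (+) a) -> b) (+) 1)) <-> (a <-> b)) = 1 − 0.359 = 0.641
~~((~(a -> a) \/ ~(((a (+) a) -> b) (+) 1)) <-> (a <-> b)) = 1 − 0.641 = 0.359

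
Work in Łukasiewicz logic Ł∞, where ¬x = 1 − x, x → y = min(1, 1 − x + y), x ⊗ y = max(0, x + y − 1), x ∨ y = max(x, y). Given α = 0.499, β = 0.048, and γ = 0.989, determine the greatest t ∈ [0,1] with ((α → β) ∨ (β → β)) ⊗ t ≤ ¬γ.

0.011

α → β = min(1, 1 − 0.499 + 0.048) = min(1, 0.549) = 0.549
β → β = min(1, 1 − 0.048 + 0.048) = min(1, 1.000) = 1.000
(α → β) ∨ (β → β) = max(0.549, 1.000) = 1.000
So the left factor is (α → β) ∨ (β → β) = 1.000.
¬γ = 1 − 0.989 = 0.011
So the right-hand bound is ¬γ = 0.011.
The residuum of the Łukasiewicz t-norm gives the supremum: min(1, 1 − 1.000 + 0.011).
1 − 1.000 + 0.011 = 0.011, so t = min(1, 0.011) = 0.011.
Check: 1.000 ⊗ 0.011 = max(0, 0.011) = 0.011 ≤ 0.011.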